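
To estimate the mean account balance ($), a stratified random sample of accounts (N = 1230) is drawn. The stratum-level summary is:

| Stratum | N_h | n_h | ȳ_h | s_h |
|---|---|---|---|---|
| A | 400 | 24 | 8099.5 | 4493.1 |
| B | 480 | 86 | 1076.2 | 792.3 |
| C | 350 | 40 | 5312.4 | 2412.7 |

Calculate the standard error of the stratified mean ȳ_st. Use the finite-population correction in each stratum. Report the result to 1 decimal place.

V̂(ȳ_st) = Σ W_h² (1 − n_h/N_h) s_h²/n_h, with W_h = N_h/N and N = 1230:
  stratum A: (400/1230)²·(1 − 24/400)·4493.1²/24 = 83621.6
  stratum B: (480/1230)²·(1 − 86/480)·792.3²/86 = 912.448
  stratum C: (350/1230)²·(1 − 40/350)·2412.7²/40 = 10436.8
V̂(ȳ_st) = 94970.8
SE(ȳ_st) = √94970.8 = 308.173

SE(ȳ_st) ≈ 308.2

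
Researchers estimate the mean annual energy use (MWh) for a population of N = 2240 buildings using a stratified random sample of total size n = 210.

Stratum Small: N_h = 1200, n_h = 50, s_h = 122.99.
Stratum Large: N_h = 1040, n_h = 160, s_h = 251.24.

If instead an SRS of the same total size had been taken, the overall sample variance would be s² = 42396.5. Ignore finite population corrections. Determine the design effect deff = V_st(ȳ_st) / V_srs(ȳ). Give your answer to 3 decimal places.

deff ≈ 0.851

V̂(ȳ_st) = Σ W_h² s_h²/n_h, with W_h = N_h/N and N = 2240:
  stratum Small: (1200/2240)²·122.99²/50 = 86.8233
  stratum Large: (1040/2240)²·251.24²/160 = 85.041
V_st = 171.864
V_srs = s²/n = 42396.5/210 = 201.888
deff = V_st / V_srs = 171.864/201.888 = 0.8513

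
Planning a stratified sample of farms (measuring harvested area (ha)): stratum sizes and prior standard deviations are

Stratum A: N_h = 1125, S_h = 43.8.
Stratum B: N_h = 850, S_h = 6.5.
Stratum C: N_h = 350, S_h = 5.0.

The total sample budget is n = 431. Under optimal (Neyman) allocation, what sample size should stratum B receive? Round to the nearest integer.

42

Neyman allocation: n_h = n · N_h S_h / Σ N_i S_i, with n = 431.
  stratum A: N_h·S_h = 1125·43.8 = 49275.00
  stratum B: N_h·S_h = 850·6.5 = 5525.00
  stratum C: N_h·S_h = 350·5.0 = 1750.00
Σ N_h S_h = 56550.00
n for stratum B = 431·5525.00/56550.00 = 42.109 → 42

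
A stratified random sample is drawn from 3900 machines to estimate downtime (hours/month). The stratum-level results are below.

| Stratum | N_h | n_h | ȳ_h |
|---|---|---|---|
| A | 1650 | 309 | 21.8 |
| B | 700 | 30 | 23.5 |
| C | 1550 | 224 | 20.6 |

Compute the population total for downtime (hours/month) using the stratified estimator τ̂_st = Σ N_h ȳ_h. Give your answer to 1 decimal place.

τ̂_st = Σ N_h ȳ_h = 1650·21.8 + 700·23.5 + 1550·20.6 = 84350.0

τ̂_st ≈ 84350.0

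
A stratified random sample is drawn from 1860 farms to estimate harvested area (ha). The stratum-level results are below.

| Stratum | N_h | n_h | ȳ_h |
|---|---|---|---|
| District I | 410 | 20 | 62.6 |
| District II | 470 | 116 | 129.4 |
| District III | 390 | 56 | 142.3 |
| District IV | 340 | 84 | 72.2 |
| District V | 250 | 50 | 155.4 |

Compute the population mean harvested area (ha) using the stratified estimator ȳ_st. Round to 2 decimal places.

ȳ_st ≈ 110.42

N = Σ N_h = 1860. Stratum weights W_h = N_h/N.
ȳ_st = (410·62.6 + 470·129.4 + 390·142.3 + 340·72.2 + 250·155.4) / 1860 = 110.4188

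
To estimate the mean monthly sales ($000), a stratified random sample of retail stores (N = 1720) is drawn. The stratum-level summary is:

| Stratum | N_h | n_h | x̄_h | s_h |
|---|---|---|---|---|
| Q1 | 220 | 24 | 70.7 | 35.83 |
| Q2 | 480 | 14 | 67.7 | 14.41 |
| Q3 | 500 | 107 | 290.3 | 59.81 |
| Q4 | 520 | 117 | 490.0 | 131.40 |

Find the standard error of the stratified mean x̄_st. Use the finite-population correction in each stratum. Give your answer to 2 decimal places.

SE(x̄_st) ≈ 3.82

V̂(x̄_st) = Σ W_h² (1 − n_h/N_h) s_h²/n_h, with W_h = N_h/N and N = 1720:
  stratum Q1: (220/1720)²·(1 − 24/220)·35.83²/24 = 0.779658
  stratum Q2: (480/1720)²·(1 − 14/480)·14.41²/14 = 1.12142
  stratum Q3: (500/1720)²·(1 − 107/500)·59.81²/107 = 2.2206
  stratum Q4: (520/1720)²·(1 − 117/520)·131.40²/117 = 10.4534
V̂(x̄_st) = 14.575
SE(x̄_st) = √14.575 = 3.81773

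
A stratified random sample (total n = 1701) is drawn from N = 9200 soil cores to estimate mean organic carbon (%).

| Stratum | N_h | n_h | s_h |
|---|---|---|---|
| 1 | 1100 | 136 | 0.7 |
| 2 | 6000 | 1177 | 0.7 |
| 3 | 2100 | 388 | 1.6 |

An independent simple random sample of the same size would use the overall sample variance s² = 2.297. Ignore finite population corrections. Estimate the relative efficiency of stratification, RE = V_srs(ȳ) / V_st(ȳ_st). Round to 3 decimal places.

RE ≈ 2.359

V̂(ȳ_st) = Σ W_h² s_h²/n_h, with W_h = N_h/N and N = 9200:
  stratum 1: (1100/9200)²·0.7²/136 = 5.15071e-05
  stratum 2: (6000/9200)²·0.7²/1177 = 0.000177071
  stratum 3: (2100/9200)²·1.6²/388 = 0.000343773
V_st = 0.00057235
V_srs = s²/n = 2.297/1701 = 0.00135038
Relative efficiency = V_srs / V_st = 0.00135038/0.00057235 = 2.3594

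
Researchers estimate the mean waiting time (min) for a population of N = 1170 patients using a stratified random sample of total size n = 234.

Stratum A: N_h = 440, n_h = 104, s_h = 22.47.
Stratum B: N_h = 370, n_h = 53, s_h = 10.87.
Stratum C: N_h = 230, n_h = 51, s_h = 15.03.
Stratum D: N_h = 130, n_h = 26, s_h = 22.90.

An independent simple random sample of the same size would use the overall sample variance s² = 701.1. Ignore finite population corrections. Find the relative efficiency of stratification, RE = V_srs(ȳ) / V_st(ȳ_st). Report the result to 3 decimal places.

V̂(ȳ_st) = Σ W_h² s_h²/n_h, with W_h = N_h/N and N = 1170:
  stratum A: (440/1170)²·22.47²/104 = 0.686604
  stratum B: (370/1170)²·10.87²/53 = 0.222954
  stratum C: (230/1170)²·15.03²/51 = 0.171172
  stratum D: (130/1170)²·22.90²/26 = 0.249008
V_st = 1.32974
V_srs = s²/n = 701.1/234 = 2.99615
Relative efficiency = V_srs / V_st = 2.99615/1.32974 = 2.2532

RE ≈ 2.253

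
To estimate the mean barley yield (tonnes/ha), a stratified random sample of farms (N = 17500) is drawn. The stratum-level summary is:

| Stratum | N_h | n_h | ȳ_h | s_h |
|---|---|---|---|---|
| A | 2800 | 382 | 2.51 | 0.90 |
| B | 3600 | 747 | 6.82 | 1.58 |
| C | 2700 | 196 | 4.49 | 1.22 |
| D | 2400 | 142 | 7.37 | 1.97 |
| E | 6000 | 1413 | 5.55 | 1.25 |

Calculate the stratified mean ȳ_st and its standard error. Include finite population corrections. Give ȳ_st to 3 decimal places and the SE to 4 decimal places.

ȳ_st ≈ 5.411, SE ≈ 0.0302

ȳ_st = Σ W_h ȳ_h = (2800·2.51 + 3600·6.82 + 2700·4.49 + 2400·7.37 + 6000·5.55)/17500 = 5.41091
V̂(ȳ_st) = Σ W_h² (1 − n_h/N_h) s_h²/n_h, with W_h = N_h/N and N = 17500:
  stratum A: (2800/17500)²·(1 − 382/2800)·0.90²/382 = 4.6877e-05
  stratum B: (3600/17500)²·(1 − 747/3600)·1.58²/747 = 0.000112078
  stratum C: (2700/17500)²·(1 − 196/2700)·1.22²/196 = 0.000167643
  stratum D: (2400/17500)²·(1 − 142/2400)·1.97²/142 = 0.000483619
  stratum E: (6000/17500)²·(1 − 1413/6000)·1.25²/1413 = 9.93761e-05
V̂(ȳ_st) = 0.000909593
SE(ȳ_st) = √0.000909593 = 0.0301595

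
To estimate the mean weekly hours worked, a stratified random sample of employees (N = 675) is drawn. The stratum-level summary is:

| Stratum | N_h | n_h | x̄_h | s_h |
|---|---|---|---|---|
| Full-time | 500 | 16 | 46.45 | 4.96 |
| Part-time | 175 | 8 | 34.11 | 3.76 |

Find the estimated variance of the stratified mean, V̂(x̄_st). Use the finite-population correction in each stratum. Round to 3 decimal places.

V̂(x̄_st) = Σ W_h² (1 − n_h/N_h) s_h²/n_h, with W_h = N_h/N and N = 675:
  stratum Full-time: (500/675)²·(1 − 16/500)·4.96²/16 = 0.816679
  stratum Part-time: (175/675)²·(1 − 8/175)·3.76²/8 = 0.113353
V̂(x̄_st) = 0.930032

V̂(x̄_st) ≈ 0.930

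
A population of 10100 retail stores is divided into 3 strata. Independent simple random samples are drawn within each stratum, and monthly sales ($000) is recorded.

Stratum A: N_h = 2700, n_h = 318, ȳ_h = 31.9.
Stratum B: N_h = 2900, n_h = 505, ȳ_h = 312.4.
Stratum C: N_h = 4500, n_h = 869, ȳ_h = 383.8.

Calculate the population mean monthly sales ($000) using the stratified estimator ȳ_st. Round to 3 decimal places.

ȳ_st ≈ 269.227

N = Σ N_h = 10100. Stratum weights W_h = N_h/N.
ȳ_st = (2700·31.9 + 2900·312.4 + 4500·383.8) / 10100 = 269.22673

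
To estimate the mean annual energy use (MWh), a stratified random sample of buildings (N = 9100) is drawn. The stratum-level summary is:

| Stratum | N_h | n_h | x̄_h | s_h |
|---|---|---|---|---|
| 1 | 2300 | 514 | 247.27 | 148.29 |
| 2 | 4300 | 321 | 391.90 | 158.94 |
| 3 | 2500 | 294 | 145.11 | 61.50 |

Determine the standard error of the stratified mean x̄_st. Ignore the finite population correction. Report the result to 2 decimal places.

SE(x̄_st) ≈ 4.61

V̂(x̄_st) = Σ W_h² s_h²/n_h, with W_h = N_h/N and N = 9100:
  stratum 1: (2300/9100)²·148.29²/514 = 2.73296
  stratum 2: (4300/9100)²·158.94²/321 = 17.5718
  stratum 3: (2500/9100)²·61.50²/294 = 0.970957
V̂(x̄_st) = 21.2757
SE(x̄_st) = √21.2757 = 4.61256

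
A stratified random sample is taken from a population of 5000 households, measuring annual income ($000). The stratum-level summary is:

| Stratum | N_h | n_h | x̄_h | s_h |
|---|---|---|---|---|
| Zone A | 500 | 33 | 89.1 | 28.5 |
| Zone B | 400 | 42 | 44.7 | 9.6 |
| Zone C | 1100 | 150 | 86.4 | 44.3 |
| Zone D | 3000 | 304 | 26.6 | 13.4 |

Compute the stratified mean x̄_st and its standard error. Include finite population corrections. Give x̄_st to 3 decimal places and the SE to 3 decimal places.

x̄_st ≈ 47.454, SE ≈ 0.990

x̄_st = Σ W_h x̄_h = (500·89.1 + 400·44.7 + 1100·86.4 + 3000·26.6)/5000 = 47.45400
V̂(x̄_st) = Σ W_h² (1 − n_h/N_h) s_h²/n_h, with W_h = N_h/N and N = 5000:
  stratum Zone A: (500/5000)²·(1 − 33/500)·28.5²/33 = 0.229891
  stratum Zone B: (400/5000)²·(1 − 42/400)·9.6²/42 = 0.0125689
  stratum Zone C: (1100/5000)²·(1 − 150/1100)·44.3²/150 = 0.546881
  stratum Zone D: (3000/5000)²·(1 − 304/3000)·13.4²/304 = 0.19109
V̂(x̄_st) = 0.98043
SE(x̄_st) = √0.98043 = 0.990167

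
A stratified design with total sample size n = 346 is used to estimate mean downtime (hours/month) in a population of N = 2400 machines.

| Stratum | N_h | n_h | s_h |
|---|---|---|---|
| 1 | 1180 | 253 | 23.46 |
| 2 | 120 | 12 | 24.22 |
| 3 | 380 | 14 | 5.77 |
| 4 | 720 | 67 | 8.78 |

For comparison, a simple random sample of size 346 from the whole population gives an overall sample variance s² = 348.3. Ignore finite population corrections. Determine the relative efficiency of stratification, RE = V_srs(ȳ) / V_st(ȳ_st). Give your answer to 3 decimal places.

RE ≈ 1.241

V̂(ȳ_st) = Σ W_h² s_h²/n_h, with W_h = N_h/N and N = 2400:
  stratum 1: (1180/2400)²·23.46²/253 = 0.525868
  stratum 2: (120/2400)²·24.22²/12 = 0.12221
  stratum 3: (380/2400)²·5.77²/14 = 0.0596168
  stratum 4: (720/2400)²·8.78²/67 = 0.103552
V_st = 0.811247
V_srs = s²/n = 348.3/346 = 1.00665
Relative efficiency = V_srs / V_st = 1.00665/0.811247 = 1.2409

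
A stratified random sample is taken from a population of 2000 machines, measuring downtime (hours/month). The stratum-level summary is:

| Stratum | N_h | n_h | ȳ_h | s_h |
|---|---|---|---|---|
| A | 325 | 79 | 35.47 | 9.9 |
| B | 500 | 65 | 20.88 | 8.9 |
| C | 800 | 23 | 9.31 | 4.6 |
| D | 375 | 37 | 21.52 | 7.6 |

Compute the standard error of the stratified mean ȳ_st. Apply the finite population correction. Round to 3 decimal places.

SE(ȳ_st) ≈ 0.532

V̂(ȳ_st) = Σ W_h² (1 − n_h/N_h) s_h²/n_h, with W_h = N_h/N and N = 2000:
  stratum A: (325/2000)²·(1 − 79/325)·9.9²/79 = 0.0247972
  stratum B: (500/2000)²·(1 − 65/500)·8.9²/65 = 0.0662622
  stratum C: (800/2000)²·(1 − 23/800)·4.6²/23 = 0.142968
  stratum D: (375/2000)²·(1 − 37/375)·7.6²/37 = 0.0494668
V̂(ȳ_st) = 0.283494
SE(ȳ_st) = √0.283494 = 0.532442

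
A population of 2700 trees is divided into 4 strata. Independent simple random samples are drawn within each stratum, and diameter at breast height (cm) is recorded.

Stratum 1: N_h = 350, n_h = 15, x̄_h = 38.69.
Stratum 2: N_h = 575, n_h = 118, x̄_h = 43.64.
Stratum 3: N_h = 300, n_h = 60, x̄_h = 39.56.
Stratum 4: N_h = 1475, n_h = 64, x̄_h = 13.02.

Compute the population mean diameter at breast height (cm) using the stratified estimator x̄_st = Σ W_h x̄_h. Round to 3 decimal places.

x̄_st ≈ 25.817

N = Σ N_h = 2700. Stratum weights W_h = N_h/N.
x̄_st = (350·38.69 + 575·43.64 + 300·39.56 + 1475·13.02) / 2700 = 25.81741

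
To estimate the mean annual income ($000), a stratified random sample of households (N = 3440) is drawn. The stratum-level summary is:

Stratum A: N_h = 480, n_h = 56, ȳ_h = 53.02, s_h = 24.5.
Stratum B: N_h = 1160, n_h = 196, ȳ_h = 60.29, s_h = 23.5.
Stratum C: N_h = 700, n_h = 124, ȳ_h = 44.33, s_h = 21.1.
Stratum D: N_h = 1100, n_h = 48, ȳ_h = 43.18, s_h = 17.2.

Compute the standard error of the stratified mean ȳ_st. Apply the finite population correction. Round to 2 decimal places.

SE(ȳ_st) ≈ 1.08

V̂(ȳ_st) = Σ W_h² (1 − n_h/N_h) s_h²/n_h, with W_h = N_h/N and N = 3440:
  stratum A: (480/3440)²·(1 − 56/480)·24.5²/56 = 0.184346
  stratum B: (1160/3440)²·(1 − 196/1160)·23.5²/196 = 0.266255
  stratum C: (700/3440)²·(1 − 124/700)·21.1²/124 = 0.122334
  stratum D: (1100/3440)²·(1 − 48/1100)·17.2²/48 = 0.602708
V̂(ȳ_st) = 1.17564
SE(ȳ_st) = √1.17564 = 1.08427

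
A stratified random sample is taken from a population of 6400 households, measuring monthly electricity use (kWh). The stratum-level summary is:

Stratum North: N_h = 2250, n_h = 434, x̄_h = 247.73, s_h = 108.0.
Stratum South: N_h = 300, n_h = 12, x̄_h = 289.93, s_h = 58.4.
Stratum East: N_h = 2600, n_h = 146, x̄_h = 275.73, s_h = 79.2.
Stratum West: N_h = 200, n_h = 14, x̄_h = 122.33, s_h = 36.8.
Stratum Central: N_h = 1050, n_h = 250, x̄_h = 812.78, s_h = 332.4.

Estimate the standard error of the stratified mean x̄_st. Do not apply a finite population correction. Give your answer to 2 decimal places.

SE(x̄_st) ≈ 4.80

V̂(x̄_st) = Σ W_h² s_h²/n_h, with W_h = N_h/N and N = 6400:
  stratum North: (2250/6400)²·108.0²/434 = 3.32172
  stratum South: (300/6400)²·58.4²/12 = 0.624492
  stratum East: (2600/6400)²·79.2²/146 = 7.09062
  stratum West: (200/6400)²·36.8²/14 = 0.0944643
  stratum Central: (1050/6400)²·332.4²/250 = 11.896
V̂(x̄_st) = 23.0273
SE(x̄_st) = √23.0273 = 4.79868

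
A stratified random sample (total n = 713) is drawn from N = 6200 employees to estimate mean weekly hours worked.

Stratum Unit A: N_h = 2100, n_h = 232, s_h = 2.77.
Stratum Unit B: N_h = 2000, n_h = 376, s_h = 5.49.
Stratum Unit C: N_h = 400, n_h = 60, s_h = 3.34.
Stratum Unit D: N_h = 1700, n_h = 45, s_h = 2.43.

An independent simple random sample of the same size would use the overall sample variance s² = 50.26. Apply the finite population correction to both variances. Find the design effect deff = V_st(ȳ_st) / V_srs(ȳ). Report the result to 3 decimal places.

V̂(ȳ_st) = Σ W_h² (1 − n_h/N_h) s_h²/n_h, with W_h = N_h/N and N = 6200:
  stratum Unit A: (2100/6200)²·(1 − 232/2100)·2.77²/232 = 0.00337508
  stratum Unit B: (2000/6200)²·(1 − 376/2000)·5.49²/376 = 0.00677313
  stratum Unit C: (400/6200)²·(1 − 60/400)·3.34²/60 = 0.000657805
  stratum Unit D: (1700/6200)²·(1 − 45/1700)·2.43²/45 = 0.00960425
V_st = 0.0204103
V_srs = (1 − 713/6200)·50.26/713 = 0.0623844
deff = V_st / V_srs = 0.0204103/0.0623844 = 0.3272

deff ≈ 0.327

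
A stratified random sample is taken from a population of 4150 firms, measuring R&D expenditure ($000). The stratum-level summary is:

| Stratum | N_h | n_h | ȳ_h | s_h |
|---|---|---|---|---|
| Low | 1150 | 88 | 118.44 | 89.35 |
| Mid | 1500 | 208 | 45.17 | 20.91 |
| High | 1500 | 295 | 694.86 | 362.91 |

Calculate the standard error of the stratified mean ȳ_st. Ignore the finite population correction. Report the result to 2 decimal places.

SE(ȳ_st) ≈ 8.10

V̂(ȳ_st) = Σ W_h² s_h²/n_h, with W_h = N_h/N and N = 4150:
  stratum Low: (1150/4150)²·89.35²/88 = 6.96636
  stratum Mid: (1500/4150)²·20.91²/208 = 0.274619
  stratum High: (1500/4150)²·362.91²/295 = 58.326
V̂(ȳ_st) = 65.567
SE(ȳ_st) = √65.567 = 8.09734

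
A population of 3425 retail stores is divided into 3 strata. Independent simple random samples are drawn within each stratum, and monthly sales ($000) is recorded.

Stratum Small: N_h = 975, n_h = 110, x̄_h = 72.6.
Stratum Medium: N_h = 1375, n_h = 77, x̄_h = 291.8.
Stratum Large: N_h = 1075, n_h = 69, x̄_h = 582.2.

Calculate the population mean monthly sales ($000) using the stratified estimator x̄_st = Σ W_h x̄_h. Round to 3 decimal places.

N = Σ N_h = 3425. Stratum weights W_h = N_h/N.
x̄_st = (975·72.6 + 1375·291.8 + 1075·582.2) / 3425 = 320.54745

x̄_st ≈ 320.547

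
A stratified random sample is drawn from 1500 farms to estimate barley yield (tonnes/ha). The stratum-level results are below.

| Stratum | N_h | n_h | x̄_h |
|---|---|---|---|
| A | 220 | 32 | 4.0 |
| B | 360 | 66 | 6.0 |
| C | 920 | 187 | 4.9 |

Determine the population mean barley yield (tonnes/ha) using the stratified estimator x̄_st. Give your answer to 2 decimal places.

N = Σ N_h = 1500. Stratum weights W_h = N_h/N.
x̄_st = (220·4.0 + 360·6.0 + 920·4.9) / 1500 = 5.0320

x̄_st ≈ 5.03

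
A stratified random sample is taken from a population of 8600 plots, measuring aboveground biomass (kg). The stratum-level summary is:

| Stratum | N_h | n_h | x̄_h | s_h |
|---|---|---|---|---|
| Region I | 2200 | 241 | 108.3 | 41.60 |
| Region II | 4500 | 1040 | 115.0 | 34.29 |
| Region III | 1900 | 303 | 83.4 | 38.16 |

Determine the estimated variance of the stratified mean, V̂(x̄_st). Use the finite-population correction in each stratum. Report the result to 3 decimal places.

V̂(x̄_st) ≈ 0.854

V̂(x̄_st) = Σ W_h² (1 − n_h/N_h) s_h²/n_h, with W_h = N_h/N and N = 8600:
  stratum Region I: (2200/8600)²·(1 − 241/2200)·41.60²/241 = 0.418437
  stratum Region II: (4500/8600)²·(1 − 1040/4500)·34.29²/1040 = 0.238009
  stratum Region III: (1900/8600)²·(1 − 303/1900)·38.16²/303 = 0.197168
V̂(x̄_st) = 0.853613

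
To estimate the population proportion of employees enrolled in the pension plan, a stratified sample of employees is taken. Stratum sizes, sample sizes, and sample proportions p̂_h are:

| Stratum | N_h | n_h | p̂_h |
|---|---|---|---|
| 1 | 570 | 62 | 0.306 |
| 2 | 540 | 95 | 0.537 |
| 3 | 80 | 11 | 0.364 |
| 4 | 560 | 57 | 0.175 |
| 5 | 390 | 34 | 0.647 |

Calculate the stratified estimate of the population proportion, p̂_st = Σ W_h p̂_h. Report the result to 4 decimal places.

p̂_st ≈ 0.3943

N = 2140; stratum weights W_h = N_h/N.
p̂_st = Σ W_h p̂_h = (570·0.306 + 540·0.537 + 80·0.364 + 560·0.175 + 390·0.647)/2140 = 0.39432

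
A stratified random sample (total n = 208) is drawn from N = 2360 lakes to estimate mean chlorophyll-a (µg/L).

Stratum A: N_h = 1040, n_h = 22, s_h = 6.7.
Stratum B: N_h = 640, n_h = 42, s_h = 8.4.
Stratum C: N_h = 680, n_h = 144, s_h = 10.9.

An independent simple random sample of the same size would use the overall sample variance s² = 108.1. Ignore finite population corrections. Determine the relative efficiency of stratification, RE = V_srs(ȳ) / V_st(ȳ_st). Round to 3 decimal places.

RE ≈ 0.883

V̂(ȳ_st) = Σ W_h² s_h²/n_h, with W_h = N_h/N and N = 2360:
  stratum A: (1040/2360)²·6.7²/22 = 0.39625
  stratum B: (640/2360)²·8.4²/42 = 0.123551
  stratum C: (680/2360)²·10.9²/144 = 0.068499
V_st = 0.5883
V_srs = s²/n = 108.1/208 = 0.519712
Relative efficiency = V_srs / V_st = 0.519712/0.5883 = 0.8834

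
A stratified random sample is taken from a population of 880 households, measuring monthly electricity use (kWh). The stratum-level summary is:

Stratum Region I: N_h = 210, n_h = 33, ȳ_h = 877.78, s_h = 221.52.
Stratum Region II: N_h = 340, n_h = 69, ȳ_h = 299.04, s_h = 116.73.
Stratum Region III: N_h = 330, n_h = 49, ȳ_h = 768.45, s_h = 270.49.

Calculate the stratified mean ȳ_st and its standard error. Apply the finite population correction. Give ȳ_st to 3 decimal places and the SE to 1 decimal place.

ȳ_st ≈ 613.177, SE ≈ 16.5

ȳ_st = Σ W_h ȳ_h = (210·877.78 + 340·299.04 + 330·768.45)/880 = 613.17716
V̂(ȳ_st) = Σ W_h² (1 − n_h/N_h) s_h²/n_h, with W_h = N_h/N and N = 880:
  stratum Region I: (210/880)²·(1 − 33/210)·221.52²/33 = 71.3739
  stratum Region II: (340/880)²·(1 − 69/340)·116.73²/69 = 23.4963
  stratum Region III: (330/880)²·(1 − 49/330)·270.49²/49 = 178.797
V̂(ȳ_st) = 273.668
SE(ȳ_st) = √273.668 = 16.5429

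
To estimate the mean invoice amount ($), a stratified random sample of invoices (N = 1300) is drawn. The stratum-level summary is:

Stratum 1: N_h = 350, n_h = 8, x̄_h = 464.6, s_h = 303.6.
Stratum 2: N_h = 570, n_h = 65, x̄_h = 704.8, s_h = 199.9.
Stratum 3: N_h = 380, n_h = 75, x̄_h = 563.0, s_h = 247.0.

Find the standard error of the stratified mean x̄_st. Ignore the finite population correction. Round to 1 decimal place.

V̂(x̄_st) = Σ W_h² s_h²/n_h, with W_h = N_h/N and N = 1300:
  stratum 1: (350/1300)²·303.6²/8 = 835.147
  stratum 2: (570/1300)²·199.9²/65 = 118.189
  stratum 3: (380/1300)²·247.0²/75 = 69.5045
V̂(x̄_st) = 1022.84
SE(x̄_st) = √1022.84 = 31.9819

SE(x̄_st) ≈ 32.0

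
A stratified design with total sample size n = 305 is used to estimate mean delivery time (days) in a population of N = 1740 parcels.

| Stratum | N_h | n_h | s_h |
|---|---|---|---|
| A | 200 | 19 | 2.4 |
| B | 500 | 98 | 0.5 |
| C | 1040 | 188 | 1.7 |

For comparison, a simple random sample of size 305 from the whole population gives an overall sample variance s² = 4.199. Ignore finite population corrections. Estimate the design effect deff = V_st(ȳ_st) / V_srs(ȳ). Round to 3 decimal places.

V̂(ȳ_st) = Σ W_h² s_h²/n_h, with W_h = N_h/N and N = 1740:
  stratum A: (200/1740)²·2.4²/19 = 0.00400526
  stratum B: (500/1740)²·0.5²/98 = 0.000210647
  stratum C: (1040/1740)²·1.7²/188 = 0.00549172
V_st = 0.00970762
V_srs = s²/n = 4.199/305 = 0.0137672
deff = V_st / V_srs = 0.00970762/0.0137672 = 0.7051

deff ≈ 0.705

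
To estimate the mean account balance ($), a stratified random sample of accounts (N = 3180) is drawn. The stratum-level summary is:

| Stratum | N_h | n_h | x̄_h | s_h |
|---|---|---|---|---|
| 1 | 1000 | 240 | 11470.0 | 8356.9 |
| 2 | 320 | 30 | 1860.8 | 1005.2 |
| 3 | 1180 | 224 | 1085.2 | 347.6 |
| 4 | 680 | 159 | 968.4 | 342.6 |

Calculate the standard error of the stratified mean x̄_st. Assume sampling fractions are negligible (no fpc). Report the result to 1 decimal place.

SE(x̄_st) ≈ 171.0

V̂(x̄_st) = Σ W_h² s_h²/n_h, with W_h = N_h/N and N = 3180:
  stratum 1: (1000/3180)²·8356.9²/240 = 28775.6
  stratum 2: (320/3180)²·1005.2²/30 = 341.059
  stratum 3: (1180/3180)²·347.6²/224 = 74.2713
  stratum 4: (680/3180)²·342.6²/159 = 33.7552
V̂(x̄_st) = 29224.7
SE(x̄_st) = √29224.7 = 170.952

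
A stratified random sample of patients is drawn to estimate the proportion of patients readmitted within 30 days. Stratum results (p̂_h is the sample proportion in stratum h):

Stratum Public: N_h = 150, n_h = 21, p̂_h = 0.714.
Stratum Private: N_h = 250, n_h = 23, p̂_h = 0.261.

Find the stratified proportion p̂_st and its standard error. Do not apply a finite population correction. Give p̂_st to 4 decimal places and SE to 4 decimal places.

N = 400; stratum weights W_h = N_h/N.
p̂_st = Σ W_h p̂_h = (150·0.714 + 250·0.261)/400 = 0.43088
V̂(p̂_st) = Σ W_h² p̂_h(1−p̂_h)/(n_h−1):
  stratum Public: (150/400)²·0.714·0.286/20 = 0.00143581
  stratum Private: (250/400)²·0.261·0.739/22 = 0.0034247
V̂(p̂_st) = 0.00486051; SE = √V̂ = 0.0697173

p̂_st ≈ 0.4309, SE ≈ 0.0697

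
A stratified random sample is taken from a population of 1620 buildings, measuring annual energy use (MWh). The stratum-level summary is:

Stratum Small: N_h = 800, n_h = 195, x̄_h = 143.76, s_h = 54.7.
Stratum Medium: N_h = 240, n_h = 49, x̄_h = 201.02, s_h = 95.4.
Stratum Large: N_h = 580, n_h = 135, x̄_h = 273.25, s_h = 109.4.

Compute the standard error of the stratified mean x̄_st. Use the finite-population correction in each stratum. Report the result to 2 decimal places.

V̂(x̄_st) = Σ W_h² (1 − n_h/N_h) s_h²/n_h, with W_h = N_h/N and N = 1620:
  stratum Small: (800/1620)²·(1 − 195/800)·54.7²/195 = 2.8298
  stratum Medium: (240/1620)²·(1 − 49/240)·95.4²/49 = 3.24426
  stratum Large: (580/1620)²·(1 − 135/580)·109.4²/135 = 8.71884
V̂(x̄_st) = 14.7929
SE(x̄_st) = √14.7929 = 3.84615

SE(x̄_st) ≈ 3.85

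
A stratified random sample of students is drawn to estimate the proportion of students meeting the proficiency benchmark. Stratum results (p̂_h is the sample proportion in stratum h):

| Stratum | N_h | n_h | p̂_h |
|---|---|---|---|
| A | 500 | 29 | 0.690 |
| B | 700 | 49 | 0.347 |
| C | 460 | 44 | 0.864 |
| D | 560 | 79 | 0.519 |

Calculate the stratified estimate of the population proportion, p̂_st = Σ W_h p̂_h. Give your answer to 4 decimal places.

N = 2220; stratum weights W_h = N_h/N.
p̂_st = Σ W_h p̂_h = (500·0.690 + 700·0.347 + 460·0.864 + 560·0.519)/2220 = 0.57477

p̂_st ≈ 0.5748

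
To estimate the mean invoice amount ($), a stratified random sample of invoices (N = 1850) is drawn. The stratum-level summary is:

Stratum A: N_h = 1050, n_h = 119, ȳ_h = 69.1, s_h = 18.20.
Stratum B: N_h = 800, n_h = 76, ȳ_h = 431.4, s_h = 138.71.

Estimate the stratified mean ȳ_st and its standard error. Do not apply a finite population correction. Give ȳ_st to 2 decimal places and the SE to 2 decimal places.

ȳ_st = Σ W_h ȳ_h = (1050·69.1 + 800·431.4)/1850 = 225.77027
V̂(ȳ_st) = Σ W_h² s_h²/n_h, with W_h = N_h/N and N = 1850:
  stratum A: (1050/1850)²·18.20²/119 = 0.896667
  stratum B: (800/1850)²·138.71²/76 = 47.3411
V̂(ȳ_st) = 48.2378
SE(ȳ_st) = √48.2378 = 6.94534

ȳ_st ≈ 225.77, SE ≈ 6.95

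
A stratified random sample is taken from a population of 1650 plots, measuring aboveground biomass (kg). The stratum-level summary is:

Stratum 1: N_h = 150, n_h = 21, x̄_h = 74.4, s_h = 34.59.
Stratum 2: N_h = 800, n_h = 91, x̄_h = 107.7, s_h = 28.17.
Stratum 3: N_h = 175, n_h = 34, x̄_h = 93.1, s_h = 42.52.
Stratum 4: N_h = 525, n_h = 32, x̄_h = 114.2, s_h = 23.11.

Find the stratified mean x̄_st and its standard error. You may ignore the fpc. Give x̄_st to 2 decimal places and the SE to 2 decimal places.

x̄_st = Σ W_h x̄_h = (150·74.4 + 800·107.7 + 175·93.1 + 525·114.2)/1650 = 105.19242
V̂(x̄_st) = Σ W_h² s_h²/n_h, with W_h = N_h/N and N = 1650:
  stratum 1: (150/1650)²·34.59²/21 = 0.470865
  stratum 2: (800/1650)²·28.17²/91 = 2.04996
  stratum 3: (175/1650)²·42.52²/34 = 0.598158
  stratum 4: (525/1650)²·23.11²/32 = 1.68967
V̂(x̄_st) = 4.80864
SE(x̄_st) = √4.80864 = 2.19286

x̄_st ≈ 105.19, SE ≈ 2.19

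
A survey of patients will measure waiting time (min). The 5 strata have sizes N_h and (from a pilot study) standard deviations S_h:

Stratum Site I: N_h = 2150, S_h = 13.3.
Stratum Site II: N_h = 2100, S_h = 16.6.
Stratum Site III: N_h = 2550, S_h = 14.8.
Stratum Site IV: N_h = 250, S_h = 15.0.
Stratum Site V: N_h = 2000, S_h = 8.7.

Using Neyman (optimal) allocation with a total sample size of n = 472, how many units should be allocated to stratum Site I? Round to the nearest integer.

110

Neyman allocation: n_h = n · N_h S_h / Σ N_i S_i, with n = 472.
  stratum Site I: N_h·S_h = 2150·13.3 = 28595.00
  stratum Site II: N_h·S_h = 2100·16.6 = 34860.00
  stratum Site III: N_h·S_h = 2550·14.8 = 37740.00
  stratum Site IV: N_h·S_h = 250·15.0 = 3750.00
  stratum Site V: N_h·S_h = 2000·8.7 = 17400.00
Σ N_h S_h = 122345.00
n for stratum Site I = 472·28595.00/122345.00 = 110.318 → 110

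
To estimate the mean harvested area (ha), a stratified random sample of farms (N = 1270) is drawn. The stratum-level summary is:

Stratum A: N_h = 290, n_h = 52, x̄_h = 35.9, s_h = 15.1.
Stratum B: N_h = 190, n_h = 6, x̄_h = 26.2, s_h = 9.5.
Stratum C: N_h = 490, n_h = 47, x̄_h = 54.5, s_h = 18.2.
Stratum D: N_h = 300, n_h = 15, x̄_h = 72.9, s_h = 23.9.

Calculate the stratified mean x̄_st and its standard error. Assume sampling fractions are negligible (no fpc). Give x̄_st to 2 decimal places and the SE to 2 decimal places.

x̄_st = Σ W_h x̄_h = (290·35.9 + 190·26.2 + 490·54.5 + 300·72.9)/1270 = 50.36535
V̂(x̄_st) = Σ W_h² s_h²/n_h, with W_h = N_h/N and N = 1270:
  stratum A: (290/1270)²·15.1²/52 = 0.228633
  stratum B: (190/1270)²·9.5²/6 = 0.336663
  stratum C: (490/1270)²·18.2²/47 = 1.04913
  stratum D: (300/1270)²·23.9²/15 = 2.12491
V̂(x̄_st) = 3.73933
SE(x̄_st) = √3.73933 = 1.93374

x̄_st ≈ 50.37, SE ≈ 1.93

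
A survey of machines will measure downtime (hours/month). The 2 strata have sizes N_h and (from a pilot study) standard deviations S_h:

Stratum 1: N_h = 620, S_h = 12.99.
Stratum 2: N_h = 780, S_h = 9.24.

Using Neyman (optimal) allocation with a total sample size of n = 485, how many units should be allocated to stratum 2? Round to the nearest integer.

229

Neyman allocation: n_h = n · N_h S_h / Σ N_i S_i, with n = 485.
  stratum 1: N_h·S_h = 620·12.99 = 8053.80
  stratum 2: N_h·S_h = 780·9.24 = 7207.20
Σ N_h S_h = 15261.00
n for stratum 2 = 485·7207.20/15261.00 = 229.047 → 229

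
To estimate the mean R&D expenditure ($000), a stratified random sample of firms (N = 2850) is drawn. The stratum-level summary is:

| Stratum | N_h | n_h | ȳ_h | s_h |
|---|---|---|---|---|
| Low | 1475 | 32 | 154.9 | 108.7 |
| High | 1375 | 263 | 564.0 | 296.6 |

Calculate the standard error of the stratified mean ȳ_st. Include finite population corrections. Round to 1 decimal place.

V̂(ȳ_st) = Σ W_h² (1 − n_h/N_h) s_h²/n_h, with W_h = N_h/N and N = 2850:
  stratum Low: (1475/2850)²·(1 − 32/1475)·108.7²/32 = 96.756
  stratum High: (1375/2850)²·(1 − 263/1375)·296.6²/263 = 62.9657
V̂(ȳ_st) = 159.722
SE(ȳ_st) = √159.722 = 12.6381

SE(ȳ_st) ≈ 12.6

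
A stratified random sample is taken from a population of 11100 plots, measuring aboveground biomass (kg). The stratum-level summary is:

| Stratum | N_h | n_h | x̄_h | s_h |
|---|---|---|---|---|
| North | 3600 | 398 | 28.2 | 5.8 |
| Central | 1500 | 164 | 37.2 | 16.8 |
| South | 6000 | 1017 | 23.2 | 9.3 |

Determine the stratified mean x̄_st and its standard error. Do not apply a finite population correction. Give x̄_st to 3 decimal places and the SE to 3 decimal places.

x̄_st ≈ 26.714, SE ≈ 0.255

x̄_st = Σ W_h x̄_h = (3600·28.2 + 1500·37.2 + 6000·23.2)/11100 = 26.71351
V̂(x̄_st) = Σ W_h² s_h²/n_h, with W_h = N_h/N and N = 11100:
  stratum North: (3600/11100)²·5.8²/398 = 0.00889062
  stratum Central: (1500/11100)²·16.8²/164 = 0.0314276
  stratum South: (6000/11100)²·9.3²/1017 = 0.0248486
V̂(x̄_st) = 0.0651668
SE(x̄_st) = √0.0651668 = 0.255278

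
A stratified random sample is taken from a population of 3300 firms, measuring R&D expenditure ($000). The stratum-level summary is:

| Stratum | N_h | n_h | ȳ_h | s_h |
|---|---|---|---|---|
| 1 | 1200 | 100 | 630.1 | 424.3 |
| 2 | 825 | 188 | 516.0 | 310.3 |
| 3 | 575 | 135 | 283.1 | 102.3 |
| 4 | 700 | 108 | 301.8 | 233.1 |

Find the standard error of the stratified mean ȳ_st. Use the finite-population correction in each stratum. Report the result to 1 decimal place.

V̂(ȳ_st) = Σ W_h² (1 − n_h/N_h) s_h²/n_h, with W_h = N_h/N and N = 3300:
  stratum 1: (1200/3300)²·(1 − 100/1200)·424.3²/100 = 218.219
  stratum 2: (825/3300)²·(1 − 188/825)·310.3²/188 = 24.7156
  stratum 3: (575/3300)²·(1 − 135/575)·102.3²/135 = 1.80099
  stratum 4: (700/3300)²·(1 − 108/700)·233.1²/108 = 19.1449
V̂(ȳ_st) = 263.88
SE(ȳ_st) = √263.88 = 16.2444

SE(ȳ_st) ≈ 16.2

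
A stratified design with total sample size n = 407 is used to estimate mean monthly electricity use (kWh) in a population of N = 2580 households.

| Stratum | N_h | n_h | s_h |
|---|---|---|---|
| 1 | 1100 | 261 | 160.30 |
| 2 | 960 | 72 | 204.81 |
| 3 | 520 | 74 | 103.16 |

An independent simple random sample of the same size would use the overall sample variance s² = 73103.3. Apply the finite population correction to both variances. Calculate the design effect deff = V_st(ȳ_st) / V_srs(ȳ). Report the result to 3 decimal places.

deff ≈ 0.617

V̂(ȳ_st) = Σ W_h² (1 − n_h/N_h) s_h²/n_h, with W_h = N_h/N and N = 2580:
  stratum 1: (1100/2580)²·(1 − 261/1100)·160.30²/261 = 13.6503
  stratum 2: (960/2580)²·(1 − 72/960)·204.81²/72 = 74.613
  stratum 3: (520/2580)²·(1 − 74/520)·103.16²/74 = 5.0106
V_st = 93.2739
V_srs = (1 − 407/2580)·73103.3/407 = 151.28
deff = V_st / V_srs = 93.2739/151.28 = 0.6166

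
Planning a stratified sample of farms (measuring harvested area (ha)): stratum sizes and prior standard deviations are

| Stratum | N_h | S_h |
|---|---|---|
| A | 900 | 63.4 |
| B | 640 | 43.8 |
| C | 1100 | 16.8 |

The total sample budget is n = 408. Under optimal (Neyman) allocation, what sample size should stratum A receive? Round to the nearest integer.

Neyman allocation: n_h = n · N_h S_h / Σ N_i S_i, with n = 408.
  stratum A: N_h·S_h = 900·63.4 = 57060.00
  stratum B: N_h·S_h = 640·43.8 = 28032.00
  stratum C: N_h·S_h = 1100·16.8 = 18480.00
Σ N_h S_h = 103572.00
n for stratum A = 408·57060.00/103572.00 = 224.776 → 225

225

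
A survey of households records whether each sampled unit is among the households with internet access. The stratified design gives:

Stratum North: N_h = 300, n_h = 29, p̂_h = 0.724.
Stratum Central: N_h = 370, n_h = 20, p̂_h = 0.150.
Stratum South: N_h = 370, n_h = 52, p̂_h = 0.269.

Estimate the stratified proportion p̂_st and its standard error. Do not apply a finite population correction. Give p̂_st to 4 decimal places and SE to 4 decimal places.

N = 1040; stratum weights W_h = N_h/N.
p̂_st = Σ W_h p̂_h = (300·0.724 + 370·0.150 + 370·0.269)/1040 = 0.35791
V̂(p̂_st) = Σ W_h² p̂_h(1−p̂_h)/(n_h−1):
  stratum North: (300/1040)²·0.724·0.276/28 = 0.000593835
  stratum Central: (370/1040)²·0.150·0.850/19 = 0.000849363
  stratum South: (370/1040)²·0.269·0.731/51 = 0.000488018
V̂(p̂_st) = 0.00193122; SE = √V̂ = 0.0439456

p̂_st ≈ 0.3579, SE ≈ 0.0439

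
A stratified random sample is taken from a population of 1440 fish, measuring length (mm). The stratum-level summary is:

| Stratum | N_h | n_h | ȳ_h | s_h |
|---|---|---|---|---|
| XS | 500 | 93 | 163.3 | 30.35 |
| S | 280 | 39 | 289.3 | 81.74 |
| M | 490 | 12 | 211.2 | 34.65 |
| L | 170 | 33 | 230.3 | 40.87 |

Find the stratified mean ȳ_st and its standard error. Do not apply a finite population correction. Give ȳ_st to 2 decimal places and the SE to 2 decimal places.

ȳ_st ≈ 212.01, SE ≈ 4.47

ȳ_st = Σ W_h ȳ_h = (500·163.3 + 280·289.3 + 490·211.2 + 170·230.3)/1440 = 212.00903
V̂(ȳ_st) = Σ W_h² s_h²/n_h, with W_h = N_h/N and N = 1440:
  stratum XS: (500/1440)²·30.35²/93 = 1.19412
  stratum S: (280/1440)²·81.74²/39 = 6.47733
  stratum M: (490/1440)²·34.65²/12 = 11.5849
  stratum L: (170/1440)²·40.87²/33 = 0.705453
V̂(ȳ_st) = 19.9618
SE(ȳ_st) = √19.9618 = 4.46786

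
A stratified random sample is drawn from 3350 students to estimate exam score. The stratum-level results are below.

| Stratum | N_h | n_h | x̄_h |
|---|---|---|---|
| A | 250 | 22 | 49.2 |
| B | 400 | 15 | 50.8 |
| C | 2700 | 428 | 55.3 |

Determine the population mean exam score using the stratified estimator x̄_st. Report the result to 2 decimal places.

x̄_st ≈ 54.31

N = Σ N_h = 3350. Stratum weights W_h = N_h/N.
x̄_st = (250·49.2 + 400·50.8 + 2700·55.3) / 3350 = 54.3075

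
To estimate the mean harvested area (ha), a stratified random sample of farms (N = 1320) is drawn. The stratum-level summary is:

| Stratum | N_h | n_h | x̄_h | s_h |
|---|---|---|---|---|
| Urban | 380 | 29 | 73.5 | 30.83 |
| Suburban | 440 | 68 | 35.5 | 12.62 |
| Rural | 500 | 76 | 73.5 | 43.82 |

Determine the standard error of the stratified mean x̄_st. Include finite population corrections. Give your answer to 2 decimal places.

V̂(x̄_st) = Σ W_h² (1 − n_h/N_h) s_h²/n_h, with W_h = N_h/N and N = 1320:
  stratum Urban: (380/1320)²·(1 − 29/380)·30.83²/29 = 2.50895
  stratum Suburban: (440/1320)²·(1 − 68/440)·12.62²/68 = 0.220018
  stratum Rural: (500/1320)²·(1 − 76/500)·43.82²/76 = 3.07411
V̂(x̄_st) = 5.80308
SE(x̄_st) = √5.80308 = 2.40896

SE(x̄_st) ≈ 2.41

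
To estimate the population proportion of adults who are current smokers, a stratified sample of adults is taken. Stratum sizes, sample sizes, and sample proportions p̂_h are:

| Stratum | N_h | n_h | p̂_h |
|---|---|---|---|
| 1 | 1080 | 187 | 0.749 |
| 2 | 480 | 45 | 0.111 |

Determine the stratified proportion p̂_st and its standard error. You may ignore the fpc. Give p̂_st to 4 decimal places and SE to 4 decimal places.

p̂_st ≈ 0.5527, SE ≈ 0.0264

N = 1560; stratum weights W_h = N_h/N.
p̂_st = Σ W_h p̂_h = (1080·0.749 + 480·0.111)/1560 = 0.55269
V̂(p̂_st) = Σ W_h² p̂_h(1−p̂_h)/(n_h−1):
  stratum 1: (1080/1560)²·0.749·0.251/186 = 0.000484441
  stratum 2: (480/1560)²·0.111·0.889/44 = 0.000212327
V̂(p̂_st) = 0.000696768; SE = √V̂ = 0.0263964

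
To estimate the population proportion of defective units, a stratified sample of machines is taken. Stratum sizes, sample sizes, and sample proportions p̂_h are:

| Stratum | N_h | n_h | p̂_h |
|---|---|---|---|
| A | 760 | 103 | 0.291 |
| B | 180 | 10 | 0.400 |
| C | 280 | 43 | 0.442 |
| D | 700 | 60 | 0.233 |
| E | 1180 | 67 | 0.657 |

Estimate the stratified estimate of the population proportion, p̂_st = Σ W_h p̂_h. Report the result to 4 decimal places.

p̂_st ≈ 0.4372

N = 3100; stratum weights W_h = N_h/N.
p̂_st = Σ W_h p̂_h = (760·0.291 + 180·0.400 + 280·0.442 + 700·0.233 + 1180·0.657)/3100 = 0.43719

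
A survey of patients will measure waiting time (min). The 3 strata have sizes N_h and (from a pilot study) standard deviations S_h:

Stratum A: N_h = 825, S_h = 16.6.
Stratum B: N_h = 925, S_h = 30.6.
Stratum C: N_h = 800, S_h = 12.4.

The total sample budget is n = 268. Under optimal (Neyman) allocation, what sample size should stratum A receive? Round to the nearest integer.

Neyman allocation: n_h = n · N_h S_h / Σ N_i S_i, with n = 268.
  stratum A: N_h·S_h = 825·16.6 = 13695.00
  stratum B: N_h·S_h = 925·30.6 = 28305.00
  stratum C: N_h·S_h = 800·12.4 = 9920.00
Σ N_h S_h = 51920.00
n for stratum A = 268·13695.00/51920.00 = 70.691 → 71

71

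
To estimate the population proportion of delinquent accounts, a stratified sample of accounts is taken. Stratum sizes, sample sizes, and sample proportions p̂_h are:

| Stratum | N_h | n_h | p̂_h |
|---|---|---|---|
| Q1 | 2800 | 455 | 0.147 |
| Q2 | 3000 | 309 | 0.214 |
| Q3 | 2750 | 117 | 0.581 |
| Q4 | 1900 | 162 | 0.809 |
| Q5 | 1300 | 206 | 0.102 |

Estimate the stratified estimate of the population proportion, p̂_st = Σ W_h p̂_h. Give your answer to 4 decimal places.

N = 11750; stratum weights W_h = N_h/N.
p̂_st = Σ W_h p̂_h = (2800·0.147 + 3000·0.214 + 2750·0.581 + 1900·0.809 + 1300·0.102)/11750 = 0.36775

p̂_st ≈ 0.3677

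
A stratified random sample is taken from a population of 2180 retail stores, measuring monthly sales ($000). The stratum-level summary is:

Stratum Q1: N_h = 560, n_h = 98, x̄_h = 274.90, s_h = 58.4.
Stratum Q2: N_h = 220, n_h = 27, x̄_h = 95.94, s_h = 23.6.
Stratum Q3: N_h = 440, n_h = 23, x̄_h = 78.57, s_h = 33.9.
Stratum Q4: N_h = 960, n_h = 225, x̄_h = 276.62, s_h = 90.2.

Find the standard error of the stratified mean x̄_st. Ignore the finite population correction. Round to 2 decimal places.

V̂(x̄_st) = Σ W_h² s_h²/n_h, with W_h = N_h/N and N = 2180:
  stratum Q1: (560/2180)²·58.4²/98 = 2.29648
  stratum Q2: (220/2180)²·23.6²/27 = 0.210084
  stratum Q3: (440/2180)²·33.9²/23 = 2.03547
  stratum Q4: (960/2180)²·90.2²/225 = 7.01229
V̂(x̄_st) = 11.5543
SE(x̄_st) = √11.5543 = 3.39917

SE(x̄_st) ≈ 3.40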